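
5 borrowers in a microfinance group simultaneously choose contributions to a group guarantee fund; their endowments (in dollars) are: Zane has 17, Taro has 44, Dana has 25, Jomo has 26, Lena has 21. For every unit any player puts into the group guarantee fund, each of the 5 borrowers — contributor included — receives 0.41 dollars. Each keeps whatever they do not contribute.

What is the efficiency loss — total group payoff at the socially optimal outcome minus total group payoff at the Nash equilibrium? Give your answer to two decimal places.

139.65 dollars

The private return per contributed unit is 0.41 < 1 for everyone, so the Nash equilibrium is zero contribution and the group total is Σ E_j = 17 + 44 + 25 + 26 + 21 = 133.
Each contributed unit returns 2.050 to the group, so the social optimum is full contribution by everyone: group total = 2.050 × 133 = 272.65.
Efficiency loss = (2.050 − 1) × 133 = 139.65.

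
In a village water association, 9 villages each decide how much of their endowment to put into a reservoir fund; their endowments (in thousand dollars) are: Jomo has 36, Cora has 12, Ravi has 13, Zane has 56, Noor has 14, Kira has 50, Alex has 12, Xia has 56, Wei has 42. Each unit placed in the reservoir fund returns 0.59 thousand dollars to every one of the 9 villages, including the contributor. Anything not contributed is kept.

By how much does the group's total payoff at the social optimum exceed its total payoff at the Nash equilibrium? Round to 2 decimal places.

1254.21 thousand dollars

The private return per contributed unit is 0.59 < 1 for everyone, so the Nash equilibrium is zero contribution and the group total is Σ E_j = 36 + 12 + 13 + 56 + 14 + 50 + 12 + 56 + 42 = 291.
Each contributed unit returns 5.310 to the group, so the social optimum is full contribution by everyone: group total = 5.310 × 291 = 1545.21.
Efficiency loss = (5.310 − 1) × 291 = 1254.21.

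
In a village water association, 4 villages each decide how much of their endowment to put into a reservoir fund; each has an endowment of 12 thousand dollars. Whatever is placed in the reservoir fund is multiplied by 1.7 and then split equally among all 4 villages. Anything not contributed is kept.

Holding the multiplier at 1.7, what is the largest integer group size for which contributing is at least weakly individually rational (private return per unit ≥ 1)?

1

Private return per unit is 1.7/(group size), which is ≥ 1 whenever the group size is ≤ 1.7.
The largest such integer is 1.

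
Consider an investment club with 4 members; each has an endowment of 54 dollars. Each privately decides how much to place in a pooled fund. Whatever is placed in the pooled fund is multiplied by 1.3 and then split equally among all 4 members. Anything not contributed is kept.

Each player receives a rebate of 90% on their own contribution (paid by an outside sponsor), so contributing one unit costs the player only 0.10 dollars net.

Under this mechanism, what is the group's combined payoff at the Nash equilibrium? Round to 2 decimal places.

Under the mechanism each unit contributed yields (1.3/4) / 0.10 = 3.2500 back to its contributor per unit of net cost, which exceeds 1, making full contribution the dominant choice for everyone.
At the Nash equilibrium everyone contributes 54. Group total payoff = 4 × (54 × 0.90 + 1.3 × 54) = 475.20.

475.20 dollars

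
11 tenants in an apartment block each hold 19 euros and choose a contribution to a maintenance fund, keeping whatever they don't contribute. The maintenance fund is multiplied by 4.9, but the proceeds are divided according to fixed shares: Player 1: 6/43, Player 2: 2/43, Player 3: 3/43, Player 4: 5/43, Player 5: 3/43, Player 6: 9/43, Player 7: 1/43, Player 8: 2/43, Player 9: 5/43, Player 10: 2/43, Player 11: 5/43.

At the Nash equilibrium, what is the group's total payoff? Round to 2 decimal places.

Player j's private return per contributed unit is 4.9 × (j's share). Contributing is weakly dominant for j when that share is at least 1/4.9 = 0.2041, and contributing 0 is dominant otherwise.
The only share above 0.2041 is Player 6's 9/43, contributing 19; the remaining 10 contribute 0. Total contributed: 19.
The maintenance fund pays out 4.9 × 19 = 93.10 in total (split across the unequal shares, but the aggregate is all that matters for the group sum).
The 10 free-riders keep 19 each, adding 190. Group total = 190 + 93.10 = 283.10.

283.10 euros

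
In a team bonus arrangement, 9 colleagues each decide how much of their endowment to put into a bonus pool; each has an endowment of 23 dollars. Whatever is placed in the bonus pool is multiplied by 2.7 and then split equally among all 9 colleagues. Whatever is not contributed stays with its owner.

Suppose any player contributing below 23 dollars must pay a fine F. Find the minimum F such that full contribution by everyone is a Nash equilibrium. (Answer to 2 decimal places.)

Given the others contribute fully, the best deviation is to contribute 0 (any partial contribution still incurs the fine and gives up units whose private return 0.3000 is below 1).
Deviating from 23 to 0 saves 23 dollars but forfeits the deviator's share of the drop in the bonus pool: 2.7/9 × 23 = 6.90.
So the deviation gain is 23 − 6.90 = 16.10, and the fine must be at least 16.10 dollars to wipe it out.

16.10 dollars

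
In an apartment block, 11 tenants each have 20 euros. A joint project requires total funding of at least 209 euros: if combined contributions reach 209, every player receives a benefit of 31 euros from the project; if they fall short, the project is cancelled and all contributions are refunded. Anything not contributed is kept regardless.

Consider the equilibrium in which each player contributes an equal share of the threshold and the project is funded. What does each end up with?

32 euros

Equal share of the threshold: 209/11 = 19.
At this profile no one gains by cutting their contribution: any cut drops the total below 209, the project is cancelled, contributions are refunded, and the deviator ends with 20, which is less than 20 − 19 + 31 = 32. Contributing more than 19 just wastes the excess. So contributing exactly 19 is a best response.
Each player's payoff: 20 − 19 + 31 = 32.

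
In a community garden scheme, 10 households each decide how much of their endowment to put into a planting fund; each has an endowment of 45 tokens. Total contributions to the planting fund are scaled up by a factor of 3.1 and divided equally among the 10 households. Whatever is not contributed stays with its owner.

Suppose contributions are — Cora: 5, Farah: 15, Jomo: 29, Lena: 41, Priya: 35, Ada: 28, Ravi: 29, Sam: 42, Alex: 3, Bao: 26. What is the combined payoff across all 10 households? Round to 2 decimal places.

981.30 tokens

Total contributed: 5 + 15 + 29 + 41 + 35 + 28 + 29 + 42 + 3 + 26 = 253; total kept: 10 × 45 − 253 = 197.
The planting fund pays out 3.1 × 253 = 784.30 in aggregate.
Group total = 197 + 784.30 = 981.30.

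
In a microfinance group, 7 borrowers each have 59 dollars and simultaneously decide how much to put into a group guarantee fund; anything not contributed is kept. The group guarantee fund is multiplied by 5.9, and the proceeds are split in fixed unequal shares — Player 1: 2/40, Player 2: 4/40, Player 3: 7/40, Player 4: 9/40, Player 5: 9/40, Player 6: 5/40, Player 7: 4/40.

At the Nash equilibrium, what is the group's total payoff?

Player j's private return per contributed unit is 5.9 × (j's share). Contributing is weakly dominant for j when that share is at least 1/5.9 = 0.1695, and contributing 0 is dominant otherwise.
Player 3, Player 4 and Player 5 are above the threshold, contributing 59 each; the remaining 4 contribute 0. Total contributed: 177.
The group guarantee fund pays out 5.9 × 177 = 1044.30 in total (split across the unequal shares, but the aggregate is all that matters for the group sum).
The 4 free-riders keep 59 each, adding 236. Group total = 236 + 1044.30 = 1280.30.

1280.30 dollars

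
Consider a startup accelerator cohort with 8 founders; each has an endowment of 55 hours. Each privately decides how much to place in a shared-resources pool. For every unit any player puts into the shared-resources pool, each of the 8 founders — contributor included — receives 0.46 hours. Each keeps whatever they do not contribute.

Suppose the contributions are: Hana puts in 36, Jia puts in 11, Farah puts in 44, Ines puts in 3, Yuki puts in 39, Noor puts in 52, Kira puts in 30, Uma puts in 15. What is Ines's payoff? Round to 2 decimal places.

Total contributed: 36 + 11 + 44 + 3 + 39 + 52 + 30 + 15 = 230.
Each receives 0.46 × 230 = 105.80 from the shared-resources pool.
Ines keeps 55 − 3 = 52, so Ines's payoff is 52 + 105.80 = 157.80.

157.80 hours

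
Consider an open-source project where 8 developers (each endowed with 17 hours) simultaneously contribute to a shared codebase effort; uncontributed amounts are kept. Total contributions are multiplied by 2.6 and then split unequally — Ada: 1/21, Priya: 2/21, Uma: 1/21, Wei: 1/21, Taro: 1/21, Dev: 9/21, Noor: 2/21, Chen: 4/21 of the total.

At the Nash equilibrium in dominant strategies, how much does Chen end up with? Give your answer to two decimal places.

25.42 hours

Each unit j contributes comes back to j as 2.6 × (j's share), so j prefers to contribute only if that share exceeds 1/2.6 = 0.3846; otherwise keeping the unit dominates.
Dev alone (share 9/21) is above the threshold, contributing 17; the remaining 7 contribute 0. Total contributed: 17.
Chen keeps 17 and receives 2.6 × 17 × 4/21 = 8.42 from the shared codebase effort, for a payoff of 25.42.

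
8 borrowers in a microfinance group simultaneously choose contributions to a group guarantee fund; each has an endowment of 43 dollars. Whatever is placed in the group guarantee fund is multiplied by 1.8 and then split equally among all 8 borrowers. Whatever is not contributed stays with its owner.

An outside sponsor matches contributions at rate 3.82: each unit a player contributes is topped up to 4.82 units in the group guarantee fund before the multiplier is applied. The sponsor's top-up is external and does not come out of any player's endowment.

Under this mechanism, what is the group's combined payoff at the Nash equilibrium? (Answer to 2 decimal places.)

2984.54 dollars

The effective private return per unit is now 1.8 × 4.82 / 8 = 1.0845 > 1, so every player's dominant strategy flips to full contribution.
At the Nash equilibrium everyone contributes 43. Group total payoff = 1.8 × 4.82 × 344 = 2984.54.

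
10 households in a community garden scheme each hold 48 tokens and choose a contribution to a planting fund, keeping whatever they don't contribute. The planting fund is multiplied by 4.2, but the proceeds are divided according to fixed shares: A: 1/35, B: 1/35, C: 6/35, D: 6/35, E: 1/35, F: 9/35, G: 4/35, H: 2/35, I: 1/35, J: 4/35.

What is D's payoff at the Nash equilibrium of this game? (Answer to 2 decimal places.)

82.56 tokens

A player with share s gets back 4.2·s per unit contributed, so full contribution is dominant for anyone with s > 1/4.2 = 0.2381 and zero contribution is dominant for anyone below.
The only share above 0.2381 is F's 9/35, contributing 48; the remaining 9 contribute 0. Total contributed: 48.
D keeps 48 and receives 4.2 × 48 × 6/35 = 34.56 from the planting fund, for a payoff of 82.56.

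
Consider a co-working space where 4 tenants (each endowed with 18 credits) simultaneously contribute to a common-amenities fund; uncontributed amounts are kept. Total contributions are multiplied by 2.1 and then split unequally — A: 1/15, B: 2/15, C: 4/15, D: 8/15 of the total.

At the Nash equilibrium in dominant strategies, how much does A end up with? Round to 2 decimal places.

A player with share s gets back 2.1·s per unit contributed, so full contribution is dominant for anyone with s > 1/2.1 = 0.4762 and zero contribution is dominant for anyone below.
D alone (share 8/15) is above the threshold, contributing 18; the remaining 3 contribute 0. Total contributed: 18.
A keeps 18 and receives 2.1 × 18 × 1/15 = 2.52 from the common-amenities fund, for a payoff of 20.52.

20.52 credits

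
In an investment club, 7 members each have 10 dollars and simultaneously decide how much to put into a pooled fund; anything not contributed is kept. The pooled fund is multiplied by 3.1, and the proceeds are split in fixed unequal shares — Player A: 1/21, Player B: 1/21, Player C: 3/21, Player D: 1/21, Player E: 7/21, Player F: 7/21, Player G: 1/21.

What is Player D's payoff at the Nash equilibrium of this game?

12.95 dollars

Player j's private return per contributed unit is 3.1 × (j's share). Contributing is weakly dominant for j when that share is at least 1/3.1 = 0.3226, and contributing 0 is dominant otherwise.
Player E and Player F are above the threshold, contributing 10 each; the remaining 5 contribute 0. Total contributed: 20.
Player D keeps 10 and receives 3.1 × 20 × 1/21 = 2.95 from the pooled fund, for a payoff of 12.95.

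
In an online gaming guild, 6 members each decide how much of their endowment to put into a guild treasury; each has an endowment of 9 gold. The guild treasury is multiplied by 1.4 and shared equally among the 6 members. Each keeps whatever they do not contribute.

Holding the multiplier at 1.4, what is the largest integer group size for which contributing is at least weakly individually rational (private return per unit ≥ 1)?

1

Private return per unit is 1.4/(group size), which is ≥ 1 whenever the group size is ≤ 1.4.
The largest such integer is 1.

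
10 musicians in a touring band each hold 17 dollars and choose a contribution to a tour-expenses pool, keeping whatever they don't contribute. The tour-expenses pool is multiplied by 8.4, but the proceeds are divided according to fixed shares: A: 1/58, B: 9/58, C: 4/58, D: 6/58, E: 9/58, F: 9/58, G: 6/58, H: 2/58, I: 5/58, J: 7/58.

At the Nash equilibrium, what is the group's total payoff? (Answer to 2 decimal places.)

For player j, contributing a unit is worthwhile iff 8.4 × (j's share) ≥ 1, i.e. iff j's share is at least 0.1190.
B, E, F and J are above the threshold, contributing 17 each; the remaining 6 contribute 0. Total contributed: 68.
The tour-expenses pool pays out 8.4 × 68 = 571.20 in total (split across the unequal shares, but the aggregate is all that matters for the group sum).
The 6 free-riders keep 17 each, adding 102. Group total = 102 + 571.20 = 673.20.

673.20 dollars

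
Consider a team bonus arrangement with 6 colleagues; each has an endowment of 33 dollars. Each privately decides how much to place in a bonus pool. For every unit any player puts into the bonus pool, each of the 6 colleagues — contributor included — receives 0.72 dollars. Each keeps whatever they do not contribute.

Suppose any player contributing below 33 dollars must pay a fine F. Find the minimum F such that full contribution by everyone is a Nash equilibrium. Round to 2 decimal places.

9.24 dollars

Given the others contribute fully, the best deviation is to contribute 0 (any partial contribution still incurs the fine and gives up units whose private return 0.72 is below 1).
Deviating from 33 to 0 saves 33 dollars but forfeits the deviator's share of the drop in the bonus pool: 0.72 × 33 = 23.76.
So the deviation gain is 33 − 23.76 = 9.24, and the fine must be at least 9.24 dollars to wipe it out.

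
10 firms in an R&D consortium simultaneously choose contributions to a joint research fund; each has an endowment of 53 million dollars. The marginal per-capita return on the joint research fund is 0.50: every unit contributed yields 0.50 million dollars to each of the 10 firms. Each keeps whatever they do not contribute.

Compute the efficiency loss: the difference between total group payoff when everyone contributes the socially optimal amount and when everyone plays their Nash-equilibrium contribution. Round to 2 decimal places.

2120.00 million dollars

The private return per contributed unit is 0.50 < 1, so contributing 0 is dominant for every player. At the Nash equilibrium everyone keeps their 53, and the group total is 10 × 53 = 530.
Each contributed unit returns 5.000 to the group as a whole (0.50 to each of 10 players), which exceeds 1, so the social optimum is full contribution: group total = 5.000 × 530 = 2650.00.
Efficiency loss = 2650.00 − 530 = 2120.00.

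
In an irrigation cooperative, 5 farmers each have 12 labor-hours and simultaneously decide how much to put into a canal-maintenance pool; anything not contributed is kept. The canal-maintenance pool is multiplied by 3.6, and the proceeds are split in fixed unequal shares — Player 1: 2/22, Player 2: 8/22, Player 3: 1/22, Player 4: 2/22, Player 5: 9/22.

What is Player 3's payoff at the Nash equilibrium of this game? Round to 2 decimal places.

For player j, contributing a unit is worthwhile iff 3.6 × (j's share) ≥ 1, i.e. iff j's share is at least 0.2778.
Player 2 and Player 5 are above the threshold, contributing 12 each; the remaining 3 contribute 0. Total contributed: 24.
Player 3 keeps 12 and receives 3.6 × 24 × 1/22 = 3.93 from the canal-maintenance pool, for a payoff of 15.93.

15.93 labor-hours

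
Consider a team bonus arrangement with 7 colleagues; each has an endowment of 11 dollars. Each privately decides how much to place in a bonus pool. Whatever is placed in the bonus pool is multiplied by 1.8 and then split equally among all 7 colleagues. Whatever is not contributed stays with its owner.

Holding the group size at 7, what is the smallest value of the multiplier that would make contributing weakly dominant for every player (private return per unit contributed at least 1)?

A contributed unit returns (multiplier)/7 to its contributor.
This reaches 1 exactly when the multiplier is 7.

7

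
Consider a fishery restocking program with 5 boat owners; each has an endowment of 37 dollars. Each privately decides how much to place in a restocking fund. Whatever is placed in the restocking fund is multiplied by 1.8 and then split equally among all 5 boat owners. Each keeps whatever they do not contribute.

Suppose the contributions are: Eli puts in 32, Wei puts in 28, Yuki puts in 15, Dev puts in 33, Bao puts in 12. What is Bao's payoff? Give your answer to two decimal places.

68.20 dollars

Total contributed: 32 + 28 + 15 + 33 + 12 = 120.
Each receives 1.8 × 120 / 5 = 43.20 from the restocking fund.
Bao keeps 37 − 12 = 25, so Bao's payoff is 25 + 43.20 = 68.20.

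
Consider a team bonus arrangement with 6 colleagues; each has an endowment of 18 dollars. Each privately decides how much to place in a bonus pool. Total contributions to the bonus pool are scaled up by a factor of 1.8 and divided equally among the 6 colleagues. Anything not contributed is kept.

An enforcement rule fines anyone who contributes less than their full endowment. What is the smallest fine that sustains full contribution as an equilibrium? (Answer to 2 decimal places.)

12.60 dollars

Given the others contribute fully, the best deviation is to contribute 0 (any partial contribution still incurs the fine and gives up units whose private return 0.3000 is below 1).
Deviating from 18 to 0 saves 18 dollars but forfeits the deviator's share of the drop in the bonus pool: 1.8/6 × 18 = 5.40.
So the deviation gain is 18 − 5.40 = 12.60, and the fine must be at least 12.60 dollars to wipe it out.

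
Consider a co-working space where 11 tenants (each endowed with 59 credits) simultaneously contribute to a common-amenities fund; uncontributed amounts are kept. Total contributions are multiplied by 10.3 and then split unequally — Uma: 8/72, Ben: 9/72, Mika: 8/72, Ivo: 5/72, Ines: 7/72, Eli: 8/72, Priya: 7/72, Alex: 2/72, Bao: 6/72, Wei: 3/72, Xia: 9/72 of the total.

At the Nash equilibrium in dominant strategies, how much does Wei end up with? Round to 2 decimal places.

For player j, contributing a unit is worthwhile iff 10.3 × (j's share) ≥ 1, i.e. iff j's share is at least 0.0971.
Uma, Ben, Mika, Ines, Eli, Priya and Xia are above the threshold, contributing 59 each; the remaining 4 contribute 0. Total contributed: 413.
Wei keeps 59 and receives 10.3 × 413 × 3/72 = 177.25 from the common-amenities fund, for a payoff of 236.25.

236.25 credits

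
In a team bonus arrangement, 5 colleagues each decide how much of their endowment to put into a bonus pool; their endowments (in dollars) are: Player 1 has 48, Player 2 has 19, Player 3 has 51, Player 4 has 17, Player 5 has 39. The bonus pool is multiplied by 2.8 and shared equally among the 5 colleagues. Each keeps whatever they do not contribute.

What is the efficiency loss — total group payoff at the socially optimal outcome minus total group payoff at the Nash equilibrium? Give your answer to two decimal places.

313.20 dollars

The private return per contributed unit is 2.8/5 = 0.5600 < 1 for every player regardless of endowment, so the Nash equilibrium is zero contribution and the group total is Σ E_j = 48 + 19 + 51 + 17 + 39 = 174.
Each contributed unit returns 2.800 to the group, so the social optimum is full contribution by everyone: group total = 2.800 × 174 = 487.20.
Efficiency loss = (2.800 − 1) × 174 = 313.20.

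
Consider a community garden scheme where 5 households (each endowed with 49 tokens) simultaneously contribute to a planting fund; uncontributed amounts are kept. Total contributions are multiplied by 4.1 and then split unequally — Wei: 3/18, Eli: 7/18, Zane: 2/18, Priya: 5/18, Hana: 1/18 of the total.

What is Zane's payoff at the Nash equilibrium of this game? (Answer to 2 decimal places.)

93.64 tokens

A player with share s gets back 4.1·s per unit contributed, so full contribution is dominant for anyone with s > 1/4.1 = 0.2439 and zero contribution is dominant for anyone below.
Eli and Priya clear that bar, contributing 49 each; the remaining 3 contribute 0. Total contributed: 98.
Zane keeps 49 and receives 4.1 × 98 × 2/18 = 44.64 from the planting fund, for a payoff of 93.64.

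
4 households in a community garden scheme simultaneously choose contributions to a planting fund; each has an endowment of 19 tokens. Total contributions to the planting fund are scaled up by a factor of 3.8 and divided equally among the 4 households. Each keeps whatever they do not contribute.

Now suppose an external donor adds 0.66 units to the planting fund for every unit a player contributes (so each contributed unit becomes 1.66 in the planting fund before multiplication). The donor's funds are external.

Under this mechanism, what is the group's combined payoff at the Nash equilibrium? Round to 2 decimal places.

The effective private return per unit is now 3.8 × 1.66 / 4 = 1.5770 > 1, so every player's dominant strategy flips to full contribution.
At the Nash equilibrium everyone contributes 19. Group total payoff = 3.8 × 1.66 × 76 = 479.41.

479.41 tokens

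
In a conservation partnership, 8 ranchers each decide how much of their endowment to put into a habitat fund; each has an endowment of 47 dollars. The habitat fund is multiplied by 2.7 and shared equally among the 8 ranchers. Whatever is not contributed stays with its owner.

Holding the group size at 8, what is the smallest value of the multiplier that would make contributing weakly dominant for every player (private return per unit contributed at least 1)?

8

A contributed unit returns (multiplier)/8 to its contributor.
This reaches 1 exactly when the multiplier is 8.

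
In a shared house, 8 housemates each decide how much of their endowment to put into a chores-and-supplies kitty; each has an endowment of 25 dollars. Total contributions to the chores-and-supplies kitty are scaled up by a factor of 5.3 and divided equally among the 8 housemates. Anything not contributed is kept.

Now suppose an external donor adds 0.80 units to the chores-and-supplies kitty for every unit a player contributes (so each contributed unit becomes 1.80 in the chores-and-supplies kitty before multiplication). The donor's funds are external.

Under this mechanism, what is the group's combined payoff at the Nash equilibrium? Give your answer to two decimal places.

Under the mechanism each unit contributed yields 5.3 × 1.80 / 8 = 1.1925 back to its contributor per unit of net cost, which exceeds 1, making full contribution the dominant choice for everyone.
So the Nash equilibrium is full contribution by all 8; the group earns 5.3 × 1.80 × 200 = 1908.00.

1908.00 dollars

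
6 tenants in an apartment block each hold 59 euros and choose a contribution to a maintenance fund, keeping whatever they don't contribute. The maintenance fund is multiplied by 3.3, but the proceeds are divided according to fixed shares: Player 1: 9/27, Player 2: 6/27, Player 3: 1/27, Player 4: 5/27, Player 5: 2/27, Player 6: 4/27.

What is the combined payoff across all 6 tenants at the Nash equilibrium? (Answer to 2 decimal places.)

489.70 euros

A player with share s gets back 3.3·s per unit contributed, so full contribution is dominant for anyone with s > 1/3.3 = 0.3030 and zero contribution is dominant for anyone below.
Player 1 alone (share 9/27) is above the threshold, contributing 59; the remaining 5 contribute 0. Total contributed: 59.
The maintenance fund pays out 3.3 × 59 = 194.70 in total (split across the unequal shares, but the aggregate is all that matters for the group sum).
The 5 free-riders keep 59 each, adding 295. Group total = 295 + 194.70 = 489.70.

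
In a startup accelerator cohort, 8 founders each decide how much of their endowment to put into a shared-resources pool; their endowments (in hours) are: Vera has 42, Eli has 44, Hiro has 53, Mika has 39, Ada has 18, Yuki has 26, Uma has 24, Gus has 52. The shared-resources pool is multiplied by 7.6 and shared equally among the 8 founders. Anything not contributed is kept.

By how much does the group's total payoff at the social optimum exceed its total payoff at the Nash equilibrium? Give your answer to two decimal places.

1966.80 hours

The private return per contributed unit is 7.6/8 = 0.9500 < 1 for every player regardless of endowment, so the Nash equilibrium is zero contribution and the group total is Σ E_j = 42 + 44 + 53 + 39 + 18 + 26 + 24 + 52 = 298.
Each contributed unit returns 7.600 to the group, so the social optimum is full contribution by everyone: group total = 7.600 × 298 = 2264.80.
Efficiency loss = (7.600 − 1) × 298 = 1966.80.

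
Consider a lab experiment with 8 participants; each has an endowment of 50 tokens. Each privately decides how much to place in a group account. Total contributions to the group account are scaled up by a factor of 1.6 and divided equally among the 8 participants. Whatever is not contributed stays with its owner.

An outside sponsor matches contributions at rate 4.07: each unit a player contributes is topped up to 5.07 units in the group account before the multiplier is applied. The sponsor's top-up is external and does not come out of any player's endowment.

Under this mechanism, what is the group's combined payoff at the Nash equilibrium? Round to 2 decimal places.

3244.80 tokens

The effective private return per unit is now 1.6 × 5.07 / 8 = 1.0140 > 1, so every player's dominant strategy flips to full contribution.
At the Nash equilibrium everyone contributes 50. Group total payoff = 1.6 × 5.07 × 400 = 3244.80.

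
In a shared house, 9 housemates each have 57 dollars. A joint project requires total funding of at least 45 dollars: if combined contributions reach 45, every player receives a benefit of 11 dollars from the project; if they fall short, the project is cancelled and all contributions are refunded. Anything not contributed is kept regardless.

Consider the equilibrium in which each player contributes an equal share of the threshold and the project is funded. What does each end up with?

63 dollars

Equal share of the threshold: 45/9 = 5.
At this profile no one gains by cutting their contribution: any cut drops the total below 45, the project is cancelled, contributions are refunded, and the deviator ends with 57, which is less than 57 − 5 + 11 = 63. Contributing more than 5 just wastes the excess. So contributing exactly 5 is a best response.
Each player's payoff: 57 − 5 + 11 = 63.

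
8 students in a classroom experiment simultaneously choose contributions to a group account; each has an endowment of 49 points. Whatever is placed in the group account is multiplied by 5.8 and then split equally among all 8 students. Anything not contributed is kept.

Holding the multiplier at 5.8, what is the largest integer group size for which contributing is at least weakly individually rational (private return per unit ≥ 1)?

Private return per unit is 5.8/(group size), which is ≥ 1 whenever the group size is ≤ 5.8.
The largest such integer is 5.

5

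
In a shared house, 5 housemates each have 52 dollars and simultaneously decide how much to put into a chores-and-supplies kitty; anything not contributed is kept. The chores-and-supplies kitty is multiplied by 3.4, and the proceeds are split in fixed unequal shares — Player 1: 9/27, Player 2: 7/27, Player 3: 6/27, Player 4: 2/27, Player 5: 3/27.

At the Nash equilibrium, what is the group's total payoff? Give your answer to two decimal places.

Each unit j contributes comes back to j as 3.4 × (j's share), so j prefers to contribute only if that share exceeds 1/3.4 = 0.2941; otherwise keeping the unit dominates.
The only share above 0.2941 is Player 1's 9/27, contributing 52; the remaining 4 contribute 0. Total contributed: 52.
The chores-and-supplies kitty pays out 3.4 × 52 = 176.80 in total (split across the unequal shares, but the aggregate is all that matters for the group sum).
The 4 free-riders keep 52 each, adding 208. Group total = 208 + 176.80 = 384.80.

384.80 dollars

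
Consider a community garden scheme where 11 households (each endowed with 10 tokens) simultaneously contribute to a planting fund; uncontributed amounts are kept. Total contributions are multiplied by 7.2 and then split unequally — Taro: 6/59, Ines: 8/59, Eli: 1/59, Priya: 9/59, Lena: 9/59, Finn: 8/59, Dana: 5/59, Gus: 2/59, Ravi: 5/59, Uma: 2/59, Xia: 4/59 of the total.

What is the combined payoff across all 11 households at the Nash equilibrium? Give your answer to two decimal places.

For player j, contributing a unit is worthwhile iff 7.2 × (j's share) ≥ 1, i.e. iff j's share is at least 0.1389.
Priya and Lena clear that bar, contributing 10 each; the remaining 9 contribute 0. Total contributed: 20.
The planting fund pays out 7.2 × 20 = 144.00 in total (split across the unequal shares, but the aggregate is all that matters for the group sum).
The 9 free-riders keep 10 each, adding 90. Group total = 90 + 144.00 = 234.00.

234.00 tokens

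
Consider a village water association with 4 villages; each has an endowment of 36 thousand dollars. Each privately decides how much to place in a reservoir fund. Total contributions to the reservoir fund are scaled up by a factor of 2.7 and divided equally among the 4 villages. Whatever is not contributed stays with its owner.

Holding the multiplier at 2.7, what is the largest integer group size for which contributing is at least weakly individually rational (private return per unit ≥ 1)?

2

Private return per unit is 2.7/(group size), which is ≥ 1 whenever the group size is ≤ 2.7.
The largest such integer is 2.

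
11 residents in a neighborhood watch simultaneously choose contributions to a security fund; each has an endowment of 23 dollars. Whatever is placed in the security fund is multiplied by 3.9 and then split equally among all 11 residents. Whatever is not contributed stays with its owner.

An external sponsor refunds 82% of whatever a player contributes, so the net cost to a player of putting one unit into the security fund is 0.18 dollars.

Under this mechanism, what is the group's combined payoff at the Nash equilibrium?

The effective private return per unit is now (3.9/11) / 0.18 = 1.9697 > 1, so every player's dominant strategy flips to full contribution.
So the Nash equilibrium is full contribution by all 11; the group earns 11 × (23 × 0.82 + 3.9 × 23) = 1194.16.

1194.16 dollars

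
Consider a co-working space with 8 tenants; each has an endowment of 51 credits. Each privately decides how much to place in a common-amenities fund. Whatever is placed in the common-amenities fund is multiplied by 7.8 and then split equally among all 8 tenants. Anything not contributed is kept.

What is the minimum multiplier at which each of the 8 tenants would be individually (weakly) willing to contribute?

A contributed unit returns (multiplier)/8 to its contributor.
This reaches 1 exactly when the multiplier is 8.

8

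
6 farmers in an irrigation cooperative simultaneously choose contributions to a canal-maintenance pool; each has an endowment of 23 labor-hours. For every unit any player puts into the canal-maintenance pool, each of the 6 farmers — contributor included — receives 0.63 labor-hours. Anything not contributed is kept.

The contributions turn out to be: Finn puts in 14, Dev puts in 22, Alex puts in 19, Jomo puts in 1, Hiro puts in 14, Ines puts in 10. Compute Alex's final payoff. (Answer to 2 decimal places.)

54.40 labor-hours

Total contributed: 14 + 22 + 19 + 1 + 14 + 10 = 80.
Each receives 0.63 × 80 = 50.40 from the canal-maintenance pool.
Alex keeps 23 − 19 = 4, so Alex's payoff is 4 + 50.40 = 54.40.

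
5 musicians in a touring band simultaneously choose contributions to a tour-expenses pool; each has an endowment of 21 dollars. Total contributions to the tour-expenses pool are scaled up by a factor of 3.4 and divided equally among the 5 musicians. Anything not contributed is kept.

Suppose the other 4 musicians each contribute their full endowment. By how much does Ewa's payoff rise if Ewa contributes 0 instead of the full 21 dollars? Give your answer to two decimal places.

6.72 dollars

Switching from a contribution of 21 to 0 lets Ewa keep an extra 21 dollars, but lowers the tour-expenses pool by 21, which costs Ewa their own share of that drop: 3.4/5 × 21 = 14.28.
Net gain = 21 − 14.28 = 6.72. The private return per contributed unit (0.6800) is below 1, so free-riding is indeed the best response regardless of what the others do.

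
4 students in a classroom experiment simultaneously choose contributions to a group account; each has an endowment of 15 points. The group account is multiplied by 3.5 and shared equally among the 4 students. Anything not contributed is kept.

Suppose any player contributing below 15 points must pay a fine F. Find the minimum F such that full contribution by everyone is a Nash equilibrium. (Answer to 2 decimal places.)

1.88 points

Given the others contribute fully, the best deviation is to contribute 0 (any partial contribution still incurs the fine and gives up units whose private return 0.8750 is below 1).
Deviating from 15 to 0 saves 15 points but forfeits the deviator's share of the drop in the group account: 3.5/4 × 15 = 13.12.
So the deviation gain is 15 − 13.12 = 1.88, and the fine must be at least 1.88 points to wipe it out.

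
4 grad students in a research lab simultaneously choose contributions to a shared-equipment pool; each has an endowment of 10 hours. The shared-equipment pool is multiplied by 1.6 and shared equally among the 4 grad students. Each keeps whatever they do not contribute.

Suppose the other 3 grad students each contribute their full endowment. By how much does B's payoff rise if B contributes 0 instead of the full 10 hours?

6.00 hours

Switching from a contribution of 10 to 0 lets B keep an extra 10 hours, but lowers the shared-equipment pool by 10, which costs B their own share of that drop: 1.6/4 × 10 = 4.00.
Net gain = 10 − 4.00 = 6.00. The private return per contributed unit (0.4000) is below 1, so free-riding is indeed the best response regardless of what the others do.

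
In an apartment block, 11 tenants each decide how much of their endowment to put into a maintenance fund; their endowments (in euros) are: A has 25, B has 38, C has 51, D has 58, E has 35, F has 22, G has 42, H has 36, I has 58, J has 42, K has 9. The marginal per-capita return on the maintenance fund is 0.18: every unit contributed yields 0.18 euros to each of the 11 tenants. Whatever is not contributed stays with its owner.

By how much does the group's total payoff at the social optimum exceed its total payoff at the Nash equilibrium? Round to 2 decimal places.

The private return per contributed unit is 0.18 < 1 for everyone, so the Nash equilibrium is zero contribution and the group total is Σ E_j = 25 + 38 + 51 + 58 + 35 + 22 + 42 + 36 + 58 + 42 + 9 = 416.
Each contributed unit returns 1.980 to the group, so the social optimum is full contribution by everyone: group total = 1.980 × 416 = 823.68.
Efficiency loss = (1.980 − 1) × 416 = 407.68.

407.68 euros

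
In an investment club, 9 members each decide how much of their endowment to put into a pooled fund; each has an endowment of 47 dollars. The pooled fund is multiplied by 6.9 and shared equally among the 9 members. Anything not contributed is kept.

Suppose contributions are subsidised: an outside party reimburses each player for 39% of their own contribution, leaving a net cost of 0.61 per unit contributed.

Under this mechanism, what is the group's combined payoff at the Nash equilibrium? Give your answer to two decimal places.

With the mechanism, a contributed unit returns (6.9/9) / 0.61 = 1.2568 per unit of net cost to the contributor — now above 1 — so contributing fully is weakly dominant for every player.
At the Nash equilibrium everyone contributes 47. Group total payoff = 9 × (47 × 0.39 + 6.9 × 47) = 3083.67.

3083.67 dollars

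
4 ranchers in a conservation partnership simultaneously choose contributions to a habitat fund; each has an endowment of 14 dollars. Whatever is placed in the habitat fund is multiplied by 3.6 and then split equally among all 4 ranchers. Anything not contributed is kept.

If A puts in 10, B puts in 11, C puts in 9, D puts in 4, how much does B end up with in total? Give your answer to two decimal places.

33.60 dollars

Total contributed: 10 + 11 + 9 + 4 = 34.
Each receives 3.6 × 34 / 4 = 30.60 from the habitat fund.
B keeps 14 − 11 = 3, so B's payoff is 3 + 30.60 = 33.60.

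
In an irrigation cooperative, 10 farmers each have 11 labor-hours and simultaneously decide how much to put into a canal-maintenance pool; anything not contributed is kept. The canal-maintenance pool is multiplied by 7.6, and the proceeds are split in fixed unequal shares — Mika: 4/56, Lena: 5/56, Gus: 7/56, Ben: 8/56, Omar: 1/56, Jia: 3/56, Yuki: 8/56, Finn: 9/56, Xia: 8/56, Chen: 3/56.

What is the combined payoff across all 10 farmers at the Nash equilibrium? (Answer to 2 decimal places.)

A player with share s gets back 7.6·s per unit contributed, so full contribution is dominant for anyone with s > 1/7.6 = 0.1316 and zero contribution is dominant for anyone below.
Ben, Yuki, Finn and Xia clear that bar, contributing 11 each; the remaining 6 contribute 0. Total contributed: 44.
The canal-maintenance pool pays out 7.6 × 44 = 334.40 in total (split across the unequal shares, but the aggregate is all that matters for the group sum).
The 6 free-riders keep 11 each, adding 66. Group total = 66 + 334.40 = 400.40.

400.40 labor-hours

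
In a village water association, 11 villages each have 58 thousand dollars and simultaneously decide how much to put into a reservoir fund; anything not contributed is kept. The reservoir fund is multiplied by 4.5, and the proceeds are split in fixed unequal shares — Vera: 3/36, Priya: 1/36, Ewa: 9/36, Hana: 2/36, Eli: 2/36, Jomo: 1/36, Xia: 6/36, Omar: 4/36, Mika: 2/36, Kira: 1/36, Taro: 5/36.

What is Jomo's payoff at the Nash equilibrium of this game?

65.25 thousand dollars

For player j, contributing a unit is worthwhile iff 4.5 × (j's share) ≥ 1, i.e. iff j's share is at least 0.2222.
The only share above 0.2222 is Ewa's 9/36, contributing 58; the remaining 10 contribute 0. Total contributed: 58.
Jomo keeps 58 and receives 4.5 × 58 × 1/36 = 7.25 from the reservoir fund, for a payoff of 65.25.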